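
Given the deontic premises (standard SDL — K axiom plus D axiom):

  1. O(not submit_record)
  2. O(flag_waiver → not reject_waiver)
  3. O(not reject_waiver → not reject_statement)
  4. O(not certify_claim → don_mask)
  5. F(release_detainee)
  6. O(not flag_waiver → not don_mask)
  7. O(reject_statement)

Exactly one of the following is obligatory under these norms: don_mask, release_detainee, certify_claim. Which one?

certify_claim

From premise 7 we have O(reject_statement).
The contrapositive of premise 3 (O(not reject_waiver → not reject_statement)) is O(reject_statement → reject_waiver), and O(reject_statement) is already established, so O(reject_waiver).
Premise 2, O(flag_waiver → not reject_waiver), contraposes to O(reject_waiver → not flag_waiver); with O(reject_waiver) we get O(not flag_waiver).
Premise 6 is O(not flag_waiver → not don_mask); since O(not flag_waiver), deontic closure gives O(not don_mask).
Premise 4, O(not certify_claim → don_mask), contraposes to O(not don_mask → certify_claim); with O(not don_mask) we get O(certify_claim).
So O(certify_claim) holds — certify_claim is obligatory. None of the other listed options is made obligatory by any chain of premises.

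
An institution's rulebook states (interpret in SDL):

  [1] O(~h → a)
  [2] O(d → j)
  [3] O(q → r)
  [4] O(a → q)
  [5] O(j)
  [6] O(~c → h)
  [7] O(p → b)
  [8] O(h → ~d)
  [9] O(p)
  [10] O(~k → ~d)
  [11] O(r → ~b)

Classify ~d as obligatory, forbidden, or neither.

Obligatory

From premise 9 we have O(p).
With premise 7, O(p → b), the K-axiom yields O(b).
Premise 11, O(r → ~b), contraposes to O(b → ~r); with O(b) we get O(~r).
Premise 3, O(q → r), contraposes to O(~r → ~q); with O(~r) we get O(~q).
Premise 4, O(a → q), contraposes to O(~q → ~a); with O(~q) we get O(~a).
Premise 1, O(~h → a), contraposes to O(~a → h); with O(~a) we get O(h).
Applying K to premise 8 (O(h → ~d)) and O(h) yields O(~d).
Premises 2, 5, 6, 10 do not contribute to this derivation.
Hence ~d is obligatory.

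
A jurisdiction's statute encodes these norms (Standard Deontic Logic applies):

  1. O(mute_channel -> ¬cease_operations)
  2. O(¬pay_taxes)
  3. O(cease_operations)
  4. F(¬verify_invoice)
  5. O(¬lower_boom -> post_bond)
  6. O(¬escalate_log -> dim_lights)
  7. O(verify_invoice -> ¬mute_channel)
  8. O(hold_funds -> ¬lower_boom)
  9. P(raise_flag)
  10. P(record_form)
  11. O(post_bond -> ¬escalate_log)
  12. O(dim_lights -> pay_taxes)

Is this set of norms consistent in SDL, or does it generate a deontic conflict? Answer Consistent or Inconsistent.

Consistent

Premise 1 is O(mute_channel -> ¬cease_operations), but O(mute_channel) is not derivable from the premises, so it does not yield O(¬cease_operations).
So O(¬cease_operations) is not derivable, and the apparent clash with O(cease_operations) does not arise.
A world satisfying every obligation exists (e.g. cease_operations=true, dim_lights=false, escalate_log=true, hold_funds=false, lower_boom=true, mute_channel=false, pay_taxes=false, post_bond=false, raise_flag=false, record_form=false, verify_invoice=true); no atom is both obligatory and forbidden, so the set is consistent.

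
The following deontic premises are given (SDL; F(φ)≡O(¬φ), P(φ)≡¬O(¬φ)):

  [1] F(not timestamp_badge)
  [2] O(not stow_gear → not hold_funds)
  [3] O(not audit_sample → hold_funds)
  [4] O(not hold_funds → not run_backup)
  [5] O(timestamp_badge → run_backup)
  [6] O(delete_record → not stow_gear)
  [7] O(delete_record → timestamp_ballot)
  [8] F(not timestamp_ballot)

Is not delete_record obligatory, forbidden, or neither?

Obligatory

Premise 1, F(not timestamp_badge), is equivalent to O(timestamp_badge).
Applying K to premise 5 (O(timestamp_badge → run_backup)) and O(timestamp_badge) yields O(run_backup).
Premise 4, O(not hold_funds → not run_backup), contraposes to O(run_backup → hold_funds); with O(run_backup) we get O(hold_funds).
Premise 2 is O(not stow_gear → not hold_funds); contrapositively O(hold_funds → stow_gear). Since O(hold_funds) holds, K gives O(stow_gear).
The contrapositive of premise 6 (O(delete_record → not stow_gear)) is O(stow_gear → not delete_record), and O(stow_gear) is already established, so O(not delete_record).
Premises 3, 7, 8 do not contribute to this derivation.
Hence not delete_record is obligatory.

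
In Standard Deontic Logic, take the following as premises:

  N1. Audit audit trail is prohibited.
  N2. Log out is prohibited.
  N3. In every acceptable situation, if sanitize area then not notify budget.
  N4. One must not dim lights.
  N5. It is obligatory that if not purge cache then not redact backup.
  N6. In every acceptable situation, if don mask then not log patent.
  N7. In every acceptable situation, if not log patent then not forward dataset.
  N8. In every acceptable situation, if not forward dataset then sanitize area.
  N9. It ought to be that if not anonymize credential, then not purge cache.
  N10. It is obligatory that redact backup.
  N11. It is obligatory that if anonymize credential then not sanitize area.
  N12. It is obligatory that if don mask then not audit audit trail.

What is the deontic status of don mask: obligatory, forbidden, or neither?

Forbidden

Premise 10 states O(redact_backup) outright.
Premise 5 is O(¬purge_cache → ¬redact_backup); contrapositively O(redact_backup → purge_cache). Since O(redact_backup) holds, K gives O(purge_cache).
Premise 9 is O(¬anonymize_credential → ¬purge_cache); contrapositively O(purge_cache → anonymize_credential). Since O(purge_cache) holds, K gives O(anonymize_credential).
From O(anonymize_credential) and premise 11, O(anonymize_credential → ¬sanitize_area), we obtain O(¬sanitize_area).
Premise 8, O(¬forward_dataset → sanitize_area), contraposes to O(¬sanitize_area → forward_dataset); with O(¬sanitize_area) we get O(forward_dataset).
The contrapositive of premise 7 (O(¬log_patent → ¬forward_dataset)) is O(forward_dataset → log_patent), and O(forward_dataset) is already established, so O(log_patent).
Premise 6, O(don_mask → ¬log_patent), contraposes to O(log_patent → ¬don_mask); with O(log_patent) we get O(¬don_mask).
Premises 1, 2, 3, 4, 12 do not contribute to this derivation.
Thus O(¬don_mask), which is F(don_mask): don_mask is forbidden.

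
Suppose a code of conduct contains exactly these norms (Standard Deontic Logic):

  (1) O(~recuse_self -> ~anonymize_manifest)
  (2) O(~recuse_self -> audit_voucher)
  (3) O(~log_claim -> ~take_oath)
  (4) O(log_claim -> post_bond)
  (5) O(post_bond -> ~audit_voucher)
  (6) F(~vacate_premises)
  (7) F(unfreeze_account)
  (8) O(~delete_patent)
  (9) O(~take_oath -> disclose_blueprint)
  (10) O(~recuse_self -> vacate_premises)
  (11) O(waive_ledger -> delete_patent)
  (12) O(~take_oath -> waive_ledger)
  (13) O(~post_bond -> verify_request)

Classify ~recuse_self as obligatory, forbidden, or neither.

Forbidden

From premise 8 we have O(~delete_patent).
Premise 11, O(waive_ledger -> delete_patent), contraposes to O(~delete_patent -> ~waive_ledger); with O(~delete_patent) we get O(~waive_ledger).
Premise 12 is O(~take_oath -> waive_ledger); contrapositively O(~waive_ledger -> take_oath). Since O(~waive_ledger) holds, K gives O(take_oath).
The contrapositive of premise 3 (O(~log_claim -> ~take_oath)) is O(take_oath -> log_claim), and O(take_oath) is already established, so O(log_claim).
With premise 4, O(log_claim -> post_bond), the K-axiom yields O(post_bond).
Premise 5 is O(post_bond -> ~audit_voucher); since O(post_bond), deontic closure gives O(~audit_voucher).
Premise 2, O(~recuse_self -> audit_voucher), contraposes to O(~audit_voucher -> recuse_self); with O(~audit_voucher) we get O(recuse_self).
Premises 1, 6, 7, 9, 10, 13 do not contribute to this derivation.
Thus O(recuse_self), which is F(~recuse_self): ~recuse_self is forbidden.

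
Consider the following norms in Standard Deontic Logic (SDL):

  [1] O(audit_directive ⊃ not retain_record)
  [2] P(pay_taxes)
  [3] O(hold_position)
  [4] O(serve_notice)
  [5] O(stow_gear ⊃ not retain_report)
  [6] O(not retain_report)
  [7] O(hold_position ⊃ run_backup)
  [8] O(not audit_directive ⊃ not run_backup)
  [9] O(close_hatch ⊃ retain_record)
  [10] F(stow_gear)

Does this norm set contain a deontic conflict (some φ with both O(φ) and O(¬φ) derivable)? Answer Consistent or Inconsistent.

Consistent

Premise 5 is O(stow_gear ⊃ not retain_report); even if O(not retain_report) held, inferring O(stow_gear) would be affirming the consequent — invalid.
So O(stow_gear) is not derivable, and the apparent clash with O(not stow_gear) does not arise.
A world satisfying every obligation exists (e.g. audit_directive=true, close_hatch=false, hold_position=true, pay_taxes=false, retain_record=false, retain_report=false, run_backup=true, serve_notice=true, stow_gear=false); no atom is both obligatory and forbidden, so the set is consistent.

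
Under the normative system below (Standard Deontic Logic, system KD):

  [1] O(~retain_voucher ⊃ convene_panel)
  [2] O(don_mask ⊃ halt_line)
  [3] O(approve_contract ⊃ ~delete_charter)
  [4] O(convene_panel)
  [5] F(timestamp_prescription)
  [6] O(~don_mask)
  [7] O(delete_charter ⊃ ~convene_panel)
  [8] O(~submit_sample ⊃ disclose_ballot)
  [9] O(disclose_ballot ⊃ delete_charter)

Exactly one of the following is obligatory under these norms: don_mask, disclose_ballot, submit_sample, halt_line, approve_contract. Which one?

Premise 4 states O(convene_panel) outright.
Premise 7 is O(delete_charter ⊃ ~convene_panel); contrapositively O(convene_panel ⊃ ~delete_charter). Since O(convene_panel) holds, K gives O(~delete_charter).
Premise 9, O(disclose_ballot ⊃ delete_charter), contraposes to O(~delete_charter ⊃ ~disclose_ballot); with O(~delete_charter) we get O(~disclose_ballot).
Premise 8, O(~submit_sample ⊃ disclose_ballot), contraposes to O(~disclose_ballot ⊃ submit_sample); with O(~disclose_ballot) we get O(submit_sample).
So O(submit_sample) holds — submit_sample is obligatory. None of the other listed options is made obligatory by any chain of premises.

submit_sample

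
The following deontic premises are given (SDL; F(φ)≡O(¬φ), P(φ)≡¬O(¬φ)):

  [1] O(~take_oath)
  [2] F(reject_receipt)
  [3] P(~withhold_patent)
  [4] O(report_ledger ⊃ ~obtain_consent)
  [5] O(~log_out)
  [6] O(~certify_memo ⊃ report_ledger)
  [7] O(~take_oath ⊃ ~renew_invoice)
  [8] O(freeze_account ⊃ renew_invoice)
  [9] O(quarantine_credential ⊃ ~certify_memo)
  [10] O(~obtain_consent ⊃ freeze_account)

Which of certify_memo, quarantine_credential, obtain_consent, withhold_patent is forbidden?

quarantine_credential

Premise 1 gives O(~take_oath).
From O(~take_oath) and premise 7, O(~take_oath ⊃ ~renew_invoice), we obtain O(~renew_invoice).
Premise 8, O(freeze_account ⊃ renew_invoice), contraposes to O(~renew_invoice ⊃ ~freeze_account); with O(~renew_invoice) we get O(~freeze_account).
Premise 10 is O(~obtain_consent ⊃ freeze_account); contrapositively O(~freeze_account ⊃ obtain_consent). Since O(~freeze_account) holds, K gives O(obtain_consent).
The contrapositive of premise 4 (O(report_ledger ⊃ ~obtain_consent)) is O(obtain_consent ⊃ ~report_ledger), and O(obtain_consent) is already established, so O(~report_ledger).
The contrapositive of premise 6 (O(~certify_memo ⊃ report_ledger)) is O(~report_ledger ⊃ certify_memo), and O(~report_ledger) is already established, so O(certify_memo).
Premise 9, O(quarantine_credential ⊃ ~certify_memo), contraposes to O(certify_memo ⊃ ~quarantine_credential); with O(certify_memo) we get O(~quarantine_credential).
So O(~quarantine_credential) holds, i.e. quarantine_credential is forbidden. None of the other listed options is forbidden under the premises.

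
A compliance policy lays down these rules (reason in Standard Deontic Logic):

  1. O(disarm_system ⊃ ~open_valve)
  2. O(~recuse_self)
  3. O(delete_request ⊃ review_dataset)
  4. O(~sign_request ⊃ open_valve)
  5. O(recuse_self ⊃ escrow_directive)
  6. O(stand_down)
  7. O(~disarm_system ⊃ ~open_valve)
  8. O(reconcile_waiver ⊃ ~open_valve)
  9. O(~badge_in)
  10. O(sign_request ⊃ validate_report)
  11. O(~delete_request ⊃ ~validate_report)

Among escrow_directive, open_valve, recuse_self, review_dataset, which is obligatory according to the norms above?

review_dataset

Premises 1 and 7 are O(disarm_system ⊃ ~open_valve) and O(~disarm_system ⊃ ~open_valve); every ideal world satisfies disarm_system or ~disarm_system, so in either case ~open_valve holds — hence O(~open_valve).
Premise 4, O(~sign_request ⊃ open_valve), contraposes to O(~open_valve ⊃ sign_request); with O(~open_valve) we get O(sign_request).
With premise 10, O(sign_request ⊃ validate_report), the K-axiom yields O(validate_report).
Premise 11 is O(~delete_request ⊃ ~validate_report); contrapositively O(validate_report ⊃ delete_request). Since O(validate_report) holds, K gives O(delete_request).
Applying K to premise 3 (O(delete_request ⊃ review_dataset)) and O(delete_request) yields O(review_dataset).
So O(review_dataset) holds — review_dataset is obligatory. None of the other listed options is made obligatory by any chain of premises.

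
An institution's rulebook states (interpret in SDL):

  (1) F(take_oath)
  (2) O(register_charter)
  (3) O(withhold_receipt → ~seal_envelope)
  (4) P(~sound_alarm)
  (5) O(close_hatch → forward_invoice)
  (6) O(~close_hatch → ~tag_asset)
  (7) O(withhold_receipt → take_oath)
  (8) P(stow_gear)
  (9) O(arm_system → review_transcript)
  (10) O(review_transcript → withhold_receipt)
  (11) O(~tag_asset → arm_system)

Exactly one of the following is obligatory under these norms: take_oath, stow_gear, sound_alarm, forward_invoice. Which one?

Premise 1 is F(take_oath), i.e. O(~take_oath).
The contrapositive of premise 7 (O(withhold_receipt → take_oath)) is O(~take_oath → ~withhold_receipt), and O(~take_oath) is already established, so O(~withhold_receipt).
Premise 10, O(review_transcript → withhold_receipt), contraposes to O(~withhold_receipt → ~review_transcript); with O(~withhold_receipt) we get O(~review_transcript).
The contrapositive of premise 9 (O(arm_system → review_transcript)) is O(~review_transcript → ~arm_system), and O(~review_transcript) is already established, so O(~arm_system).
Premise 11, O(~tag_asset → arm_system), contraposes to O(~arm_system → tag_asset); with O(~arm_system) we get O(tag_asset).
Premise 6, O(~close_hatch → ~tag_asset), contraposes to O(tag_asset → close_hatch); with O(tag_asset) we get O(close_hatch).
With premise 5, O(close_hatch → forward_invoice), the K-axiom yields O(forward_invoice).
So O(forward_invoice) holds — forward_invoice is obligatory. None of the other listed options is made obligatory by any chain of premises.

forward_invoice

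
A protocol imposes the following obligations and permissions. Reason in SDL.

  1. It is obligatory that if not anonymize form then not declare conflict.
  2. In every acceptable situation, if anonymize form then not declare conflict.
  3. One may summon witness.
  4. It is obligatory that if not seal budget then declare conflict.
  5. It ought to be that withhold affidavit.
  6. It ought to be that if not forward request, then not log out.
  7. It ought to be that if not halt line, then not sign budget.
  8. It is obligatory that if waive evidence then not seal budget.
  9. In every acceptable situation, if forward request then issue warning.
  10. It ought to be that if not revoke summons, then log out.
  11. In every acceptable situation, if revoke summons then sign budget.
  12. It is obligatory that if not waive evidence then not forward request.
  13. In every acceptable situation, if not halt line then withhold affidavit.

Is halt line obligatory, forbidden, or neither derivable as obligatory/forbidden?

Premises 1 and 2 are O(¬anonymize_form → ¬declare_conflict) and O(anonymize_form → ¬declare_conflict); every ideal world satisfies ¬anonymize_form or anonymize_form, so in either case ¬declare_conflict holds — hence O(¬declare_conflict).
The contrapositive of premise 4 (O(¬seal_budget → declare_conflict)) is O(¬declare_conflict → seal_budget), and O(¬declare_conflict) is already established, so O(seal_budget).
The contrapositive of premise 8 (O(waive_evidence → ¬seal_budget)) is O(seal_budget → ¬waive_evidence), and O(seal_budget) is already established, so O(¬waive_evidence).
With premise 12, O(¬waive_evidence → ¬forward_request), the K-axiom yields O(¬forward_request).
From O(¬forward_request) and premise 6, O(¬forward_request → ¬log_out), we obtain O(¬log_out).
The contrapositive of premise 10 (O(¬revoke_summons → log_out)) is O(¬log_out → revoke_summons), and O(¬log_out) is already established, so O(revoke_summons).
Applying K to premise 11 (O(revoke_summons → sign_budget)) and O(revoke_summons) yields O(sign_budget).
The contrapositive of premise 7 (O(¬halt_line → ¬sign_budget)) is O(sign_budget → halt_line), and O(sign_budget) is already established, so O(halt_line).
Premises 3, 5, 9, 13 do not contribute to this derivation.
Hence halt_line is obligatory.

Obligatory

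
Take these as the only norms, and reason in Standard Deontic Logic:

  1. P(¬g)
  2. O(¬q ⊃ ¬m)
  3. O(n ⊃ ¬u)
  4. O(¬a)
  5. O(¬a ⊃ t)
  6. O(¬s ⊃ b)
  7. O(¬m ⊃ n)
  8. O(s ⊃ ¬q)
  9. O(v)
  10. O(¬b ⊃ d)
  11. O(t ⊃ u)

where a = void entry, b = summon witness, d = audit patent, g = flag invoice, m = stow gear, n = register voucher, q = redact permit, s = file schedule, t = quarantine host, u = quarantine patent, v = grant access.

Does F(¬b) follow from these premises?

Premise 4 gives O(¬a).
With premise 5, O(¬a ⊃ t), the K-axiom yields O(t).
Premise 11 is O(t ⊃ u); since O(t), deontic closure gives O(u).
Premise 3 is O(n ⊃ ¬u); contrapositively O(u ⊃ ¬n). Since O(u) holds, K gives O(¬n).
The contrapositive of premise 7 (O(¬m ⊃ n)) is O(¬n ⊃ m), and O(¬n) is already established, so O(m).
Premise 2, O(¬q ⊃ ¬m), contraposes to O(m ⊃ q); with O(m) we get O(q).
Premise 8, O(s ⊃ ¬q), contraposes to O(q ⊃ ¬s); with O(q) we get O(¬s).
Premise 6 is O(¬s ⊃ b); since O(¬s), deontic closure gives O(b).
Premises 1, 9, 10 do not contribute to this derivation.
So O(b) holds, i.e. F(¬b). The claim follows.

Yes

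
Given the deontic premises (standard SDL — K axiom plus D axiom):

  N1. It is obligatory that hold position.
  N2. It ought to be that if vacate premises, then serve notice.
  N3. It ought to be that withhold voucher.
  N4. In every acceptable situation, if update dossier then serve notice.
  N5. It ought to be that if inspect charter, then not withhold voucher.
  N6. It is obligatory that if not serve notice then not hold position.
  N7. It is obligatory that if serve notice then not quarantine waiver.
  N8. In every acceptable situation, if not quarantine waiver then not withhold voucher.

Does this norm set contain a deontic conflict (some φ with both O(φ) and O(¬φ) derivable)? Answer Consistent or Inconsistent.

Inconsistent

Premise 1 gives O(hold_position).
Premise 6, O(¬serve_notice → ¬hold_position), contraposes to O(hold_position → serve_notice); with O(hold_position) we get O(serve_notice).
Premise 7 is O(serve_notice → ¬quarantine_waiver); since O(serve_notice), deontic closure gives O(¬quarantine_waiver).
Applying K to premise 8 (O(¬quarantine_waiver → ¬withhold_voucher)) and O(¬quarantine_waiver) yields O(¬withhold_voucher).
But premise 3 directly asserts O(withhold_voucher).
We now have both O(¬withhold_voucher) and O(withhold_voucher) — withhold_voucher is simultaneously obligatory and forbidden, violating the D-axiom.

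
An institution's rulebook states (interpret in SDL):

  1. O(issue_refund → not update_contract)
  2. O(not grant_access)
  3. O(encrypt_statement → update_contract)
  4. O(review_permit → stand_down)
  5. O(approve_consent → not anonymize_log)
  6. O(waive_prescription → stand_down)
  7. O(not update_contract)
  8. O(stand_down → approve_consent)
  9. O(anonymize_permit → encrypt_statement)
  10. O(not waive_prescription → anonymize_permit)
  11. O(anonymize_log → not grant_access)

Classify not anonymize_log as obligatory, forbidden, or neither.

Obligatory

Premise 7 gives O(not update_contract).
Premise 3 is O(encrypt_statement → update_contract); contrapositively O(not update_contract → not encrypt_statement). Since O(not update_contract) holds, K gives O(not encrypt_statement).
The contrapositive of premise 9 (O(anonymize_permit → encrypt_statement)) is O(not encrypt_statement → not anonymize_permit), and O(not encrypt_statement) is already established, so O(not anonymize_permit).
Premise 10 is O(not waive_prescription → anonymize_permit); contrapositively O(not anonymize_permit → waive_prescription). Since O(not anonymize_permit) holds, K gives O(waive_prescription).
Premise 6 is O(waive_prescription → stand_down); since O(waive_prescription), deontic closure gives O(stand_down).
Applying K to premise 8 (O(stand_down → approve_consent)) and O(stand_down) yields O(approve_consent).
With premise 5, O(approve_consent → not anonymize_log), the K-axiom yields O(not anonymize_log).
Premises 1, 2, 4, 11 do not contribute to this derivation.
Hence not anonymize_log is obligatory.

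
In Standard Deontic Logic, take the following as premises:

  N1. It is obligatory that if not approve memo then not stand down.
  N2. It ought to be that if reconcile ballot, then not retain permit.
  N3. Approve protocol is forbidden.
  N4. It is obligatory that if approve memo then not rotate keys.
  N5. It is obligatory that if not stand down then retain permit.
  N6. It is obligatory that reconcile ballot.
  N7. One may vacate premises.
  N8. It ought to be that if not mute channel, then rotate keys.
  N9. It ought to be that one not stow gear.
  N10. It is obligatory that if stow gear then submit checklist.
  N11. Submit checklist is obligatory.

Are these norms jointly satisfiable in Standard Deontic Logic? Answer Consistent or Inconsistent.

Consistent

Premise 10 is O(stow_gear → submit_checklist); even if O(submit_checklist) held, inferring O(stow_gear) would be affirming the consequent — invalid.
So O(stow_gear) is not derivable, and the apparent clash with O(¬stow_gear) does not arise.
A world satisfying every obligation exists (e.g. approve_memo=true, approve_protocol=false, mute_channel=true, reconcile_ballot=true, retain_permit=false, rotate_keys=false, stand_down=true, stow_gear=false, submit_checklist=true, vacate_premises=false); no atom is both obligatory and forbidden, so the set is consistent.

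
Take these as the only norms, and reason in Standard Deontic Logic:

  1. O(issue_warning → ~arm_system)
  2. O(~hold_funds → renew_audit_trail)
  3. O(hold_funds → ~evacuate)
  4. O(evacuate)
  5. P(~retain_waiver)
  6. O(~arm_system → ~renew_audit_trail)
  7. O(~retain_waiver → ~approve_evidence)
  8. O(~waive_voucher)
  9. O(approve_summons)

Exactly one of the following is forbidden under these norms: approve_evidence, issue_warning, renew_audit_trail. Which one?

From premise 4 we have O(evacuate).
Premise 3 is O(hold_funds → ~evacuate); contrapositively O(evacuate → ~hold_funds). Since O(evacuate) holds, K gives O(~hold_funds).
Premise 2 is O(~hold_funds → renew_audit_trail); since O(~hold_funds), deontic closure gives O(renew_audit_trail).
The contrapositive of premise 6 (O(~arm_system → ~renew_audit_trail)) is O(renew_audit_trail → arm_system), and O(renew_audit_trail) is already established, so O(arm_system).
Premise 1 is O(issue_warning → ~arm_system); contrapositively O(arm_system → ~issue_warning). Since O(arm_system) holds, K gives O(~issue_warning).
So O(~issue_warning) holds, i.e. issue_warning is forbidden. None of the other listed options is forbidden under the premises.

issue_warning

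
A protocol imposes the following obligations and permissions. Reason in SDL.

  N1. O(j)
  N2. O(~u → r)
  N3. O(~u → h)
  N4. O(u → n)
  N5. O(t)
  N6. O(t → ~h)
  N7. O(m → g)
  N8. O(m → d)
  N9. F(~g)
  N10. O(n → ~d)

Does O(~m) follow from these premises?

Premise 5 states O(t) outright.
Premise 6 is O(t → ~h); since O(t), deontic closure gives O(~h).
Premise 3, O(~u → h), contraposes to O(~h → u); with O(~h) we get O(u).
Applying K to premise 4 (O(u → n)) and O(u) yields O(n).
Applying K to premise 10 (O(n → ~d)) and O(n) yields O(~d).
Premise 8 is O(m → d); contrapositively O(~d → ~m). Since O(~d) holds, K gives O(~m).
Premises 1, 2, 7, 9 do not contribute to this derivation.
So O(~m) follows.

Yes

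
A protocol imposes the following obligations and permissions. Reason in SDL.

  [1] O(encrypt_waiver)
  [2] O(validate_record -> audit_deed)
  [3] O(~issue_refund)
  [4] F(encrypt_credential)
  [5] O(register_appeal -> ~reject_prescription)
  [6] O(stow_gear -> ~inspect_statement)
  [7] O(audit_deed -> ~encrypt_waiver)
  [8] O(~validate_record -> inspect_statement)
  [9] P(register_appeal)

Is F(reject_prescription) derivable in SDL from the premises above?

Premise 5 is O(register_appeal -> ~reject_prescription), but O(register_appeal) is not derivable from the premises (the permission P(register_appeal) asserts only ~O(~register_appeal), not O(register_appeal)), so it does not yield O(~reject_prescription).
No other premise forces O(~reject_prescription). An ideal world satisfying every premise can still have reject_prescription true, so F(reject_prescription) is not derivable.

No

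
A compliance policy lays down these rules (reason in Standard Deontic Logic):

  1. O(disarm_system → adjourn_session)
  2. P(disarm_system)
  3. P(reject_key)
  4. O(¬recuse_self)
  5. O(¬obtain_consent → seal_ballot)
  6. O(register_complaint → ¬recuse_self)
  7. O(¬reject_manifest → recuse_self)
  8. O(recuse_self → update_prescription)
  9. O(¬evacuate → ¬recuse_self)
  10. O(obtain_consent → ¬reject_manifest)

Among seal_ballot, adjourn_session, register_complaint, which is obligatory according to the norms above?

From premise 4 we have O(¬recuse_self).
The contrapositive of premise 7 (O(¬reject_manifest → recuse_self)) is O(¬recuse_self → reject_manifest), and O(¬recuse_self) is already established, so O(reject_manifest).
The contrapositive of premise 10 (O(obtain_consent → ¬reject_manifest)) is O(reject_manifest → ¬obtain_consent), and O(reject_manifest) is already established, so O(¬obtain_consent).
With premise 5, O(¬obtain_consent → seal_ballot), the K-axiom yields O(seal_ballot).
So O(seal_ballot) holds — seal_ballot is obligatory. None of the other listed options is made obligatory by any chain of premises.

seal_ballot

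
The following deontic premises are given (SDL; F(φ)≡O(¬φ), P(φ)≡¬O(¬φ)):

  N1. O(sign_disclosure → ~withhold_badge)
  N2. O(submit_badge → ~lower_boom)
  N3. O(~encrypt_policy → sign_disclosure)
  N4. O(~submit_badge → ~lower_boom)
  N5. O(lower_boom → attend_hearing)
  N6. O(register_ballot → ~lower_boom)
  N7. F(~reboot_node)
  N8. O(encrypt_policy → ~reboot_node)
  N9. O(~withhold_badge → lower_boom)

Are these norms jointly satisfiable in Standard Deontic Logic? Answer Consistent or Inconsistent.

By case analysis on ~submit_badge: premise 4 gives O(~submit_badge → ~lower_boom) and premise 2 gives O(submit_badge → ~lower_boom), so O(~lower_boom) either way.
Premise 9 is O(~withhold_badge → lower_boom); contrapositively O(~lower_boom → withhold_badge). Since O(~lower_boom) holds, K gives O(withhold_badge).
Premise 1, O(sign_disclosure → ~withhold_badge), contraposes to O(withhold_badge → ~sign_disclosure); with O(withhold_badge) we get O(~sign_disclosure).
The contrapositive of premise 3 (O(~encrypt_policy → sign_disclosure)) is O(~sign_disclosure → encrypt_policy), and O(~sign_disclosure) is already established, so O(encrypt_policy).
From O(encrypt_policy) and premise 8, O(encrypt_policy → ~reboot_node), we obtain O(~reboot_node).
However, F(~reboot_node) at premise 7 amounts to O(reboot_node).
We now have both O(~reboot_node) and O(reboot_node) — reboot_node is simultaneously obligatory and forbidden, violating the D-axiom.

Inconsistent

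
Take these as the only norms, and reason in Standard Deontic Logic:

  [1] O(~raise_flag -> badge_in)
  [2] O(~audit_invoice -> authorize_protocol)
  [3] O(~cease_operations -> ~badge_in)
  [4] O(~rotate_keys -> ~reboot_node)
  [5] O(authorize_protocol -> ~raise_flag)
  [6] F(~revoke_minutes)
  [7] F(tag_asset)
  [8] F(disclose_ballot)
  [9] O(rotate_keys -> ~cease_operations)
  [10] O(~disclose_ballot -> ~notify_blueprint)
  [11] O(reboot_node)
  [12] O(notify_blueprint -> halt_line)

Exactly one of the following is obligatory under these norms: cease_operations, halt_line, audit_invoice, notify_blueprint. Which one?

Premise 11 gives O(reboot_node).
Premise 4 is O(~rotate_keys -> ~reboot_node); contrapositively O(reboot_node -> rotate_keys). Since O(reboot_node) holds, K gives O(rotate_keys).
Premise 9 is O(rotate_keys -> ~cease_operations); since O(rotate_keys), deontic closure gives O(~cease_operations).
From O(~cease_operations) and premise 3, O(~cease_operations -> ~badge_in), we obtain O(~badge_in).
Premise 1 is O(~raise_flag -> badge_in); contrapositively O(~badge_in -> raise_flag). Since O(~badge_in) holds, K gives O(raise_flag).
Premise 5, O(authorize_protocol -> ~raise_flag), contraposes to O(raise_flag -> ~authorize_protocol); with O(raise_flag) we get O(~authorize_protocol).
The contrapositive of premise 2 (O(~audit_invoice -> authorize_protocol)) is O(~authorize_protocol -> audit_invoice), and O(~authorize_protocol) is already established, so O(audit_invoice).
So O(audit_invoice) holds — audit_invoice is obligatory. None of the other listed options is made obligatory by any chain of premises.

audit_invoice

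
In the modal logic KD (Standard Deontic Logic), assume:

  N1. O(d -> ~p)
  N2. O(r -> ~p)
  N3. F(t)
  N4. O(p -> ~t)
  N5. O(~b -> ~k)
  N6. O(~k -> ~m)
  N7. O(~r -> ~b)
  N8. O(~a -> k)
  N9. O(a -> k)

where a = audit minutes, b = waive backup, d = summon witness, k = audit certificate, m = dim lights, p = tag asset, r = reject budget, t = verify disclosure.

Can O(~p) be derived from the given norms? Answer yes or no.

Yes

Premises 8 and 9 are O(~a -> k) and O(a -> k); every ideal world satisfies ~a or a, so in either case k holds — hence O(k).
The contrapositive of premise 5 (O(~b -> ~k)) is O(k -> b), and O(k) is already established, so O(b).
Premise 7, O(~r -> ~b), contraposes to O(b -> r); with O(b) we get O(r).
Applying K to premise 2 (O(r -> ~p)) and O(r) yields O(~p).
Premises 1, 3, 4, 6 do not contribute to this derivation.
So O(~p) follows.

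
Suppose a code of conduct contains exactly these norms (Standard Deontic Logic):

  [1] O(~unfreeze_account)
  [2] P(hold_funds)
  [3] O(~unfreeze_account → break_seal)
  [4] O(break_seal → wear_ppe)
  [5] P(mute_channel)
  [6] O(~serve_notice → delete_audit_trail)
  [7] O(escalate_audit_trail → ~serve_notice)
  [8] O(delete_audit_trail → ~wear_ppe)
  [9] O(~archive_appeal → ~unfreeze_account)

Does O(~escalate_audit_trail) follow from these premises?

Yes

From premise 1 we have O(~unfreeze_account).
From O(~unfreeze_account) and premise 3, O(~unfreeze_account → break_seal), we obtain O(break_seal).
Applying K to premise 4 (O(break_seal → wear_ppe)) and O(break_seal) yields O(wear_ppe).
The contrapositive of premise 8 (O(delete_audit_trail → ~wear_ppe)) is O(wear_ppe → ~delete_audit_trail), and O(wear_ppe) is already established, so O(~delete_audit_trail).
Premise 6, O(~serve_notice → delete_audit_trail), contraposes to O(~delete_audit_trail → serve_notice); with O(~delete_audit_trail) we get O(serve_notice).
Premise 7 is O(escalate_audit_trail → ~serve_notice); contrapositively O(serve_notice → ~escalate_audit_trail). Since O(serve_notice) holds, K gives O(~escalate_audit_trail).
Premises 2, 5, 9 do not contribute to this derivation.
So O(~escalate_audit_trail) follows.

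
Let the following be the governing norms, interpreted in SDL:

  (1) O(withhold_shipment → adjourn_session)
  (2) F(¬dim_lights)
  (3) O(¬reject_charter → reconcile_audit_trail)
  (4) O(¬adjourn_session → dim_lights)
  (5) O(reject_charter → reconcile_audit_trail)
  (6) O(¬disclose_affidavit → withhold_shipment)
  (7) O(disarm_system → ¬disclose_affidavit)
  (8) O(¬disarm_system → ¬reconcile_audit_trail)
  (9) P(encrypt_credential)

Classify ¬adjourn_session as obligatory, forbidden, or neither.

By case analysis on ¬reject_charter: premise 3 gives O(¬reject_charter → reconcile_audit_trail) and premise 5 gives O(reject_charter → reconcile_audit_trail), so O(reconcile_audit_trail) either way.
Premise 8, O(¬disarm_system → ¬reconcile_audit_trail), contraposes to O(reconcile_audit_trail → disarm_system); with O(reconcile_audit_trail) we get O(disarm_system).
Premise 7 is O(disarm_system → ¬disclose_affidavit); since O(disarm_system), deontic closure gives O(¬disclose_affidavit).
Premise 6 is O(¬disclose_affidavit → withhold_shipment); since O(¬disclose_affidavit), deontic closure gives O(withhold_shipment).
Applying K to premise 1 (O(withhold_shipment → adjourn_session)) and O(withhold_shipment) yields O(adjourn_session).
Premises 2, 4, 9 do not contribute to this derivation.
Thus O(adjourn_session), which is F(¬adjourn_session): ¬adjourn_session is forbidden.

Forbidden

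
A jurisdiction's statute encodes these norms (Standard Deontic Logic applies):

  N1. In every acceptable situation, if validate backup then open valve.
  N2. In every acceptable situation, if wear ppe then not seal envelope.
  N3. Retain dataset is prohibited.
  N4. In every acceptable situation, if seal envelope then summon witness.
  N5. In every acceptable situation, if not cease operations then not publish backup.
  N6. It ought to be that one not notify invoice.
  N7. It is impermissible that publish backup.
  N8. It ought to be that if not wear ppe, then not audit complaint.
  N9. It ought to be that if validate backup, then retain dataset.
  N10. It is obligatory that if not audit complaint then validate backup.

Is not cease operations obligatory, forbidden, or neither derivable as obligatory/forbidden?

Neither

Premise 5 is O(¬cease_operations → ¬publish_backup); even if O(¬publish_backup) held, inferring O(¬cease_operations) would be affirming the consequent — invalid.
No premise or chain of K-axiom applications forces O(¬cease_operations), and none forces O(cease_operations). So ¬cease_operations is neither obligatory nor forbidden under these norms.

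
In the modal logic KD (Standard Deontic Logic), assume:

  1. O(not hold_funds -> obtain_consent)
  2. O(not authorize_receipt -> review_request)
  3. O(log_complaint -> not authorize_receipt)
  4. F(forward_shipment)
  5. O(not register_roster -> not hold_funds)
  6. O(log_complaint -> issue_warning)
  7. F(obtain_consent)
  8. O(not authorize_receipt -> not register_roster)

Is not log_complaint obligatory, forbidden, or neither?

Premise 7 is F(obtain_consent), i.e. O(not obtain_consent).
The contrapositive of premise 1 (O(not hold_funds -> obtain_consent)) is O(not obtain_consent -> hold_funds), and O(not obtain_consent) is already established, so O(hold_funds).
The contrapositive of premise 5 (O(not register_roster -> not hold_funds)) is O(hold_funds -> register_roster), and O(hold_funds) is already established, so O(register_roster).
Premise 8 is O(not authorize_receipt -> not register_roster); contrapositively O(register_roster -> authorize_receipt). Since O(register_roster) holds, K gives O(authorize_receipt).
Premise 3 is O(log_complaint -> not authorize_receipt); contrapositively O(authorize_receipt -> not log_complaint). Since O(authorize_receipt) holds, K gives O(not log_complaint).
Premises 2, 4, 6 do not contribute to this derivation.
Hence not log_complaint is obligatory.

Obligatory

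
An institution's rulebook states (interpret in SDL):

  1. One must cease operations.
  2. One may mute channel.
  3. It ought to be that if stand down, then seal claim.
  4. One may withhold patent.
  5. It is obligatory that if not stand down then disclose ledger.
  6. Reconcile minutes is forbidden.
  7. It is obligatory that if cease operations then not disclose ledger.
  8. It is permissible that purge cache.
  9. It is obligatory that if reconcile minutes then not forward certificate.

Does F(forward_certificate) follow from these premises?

No

Premise 9 is O(reconcile_minutes → ¬forward_certificate), but O(reconcile_minutes) is not derivable from the premises, so it does not yield O(¬forward_certificate).
No other premise forces O(¬forward_certificate). An ideal world satisfying every premise can still have forward_certificate true, so F(forward_certificate) is not derivable.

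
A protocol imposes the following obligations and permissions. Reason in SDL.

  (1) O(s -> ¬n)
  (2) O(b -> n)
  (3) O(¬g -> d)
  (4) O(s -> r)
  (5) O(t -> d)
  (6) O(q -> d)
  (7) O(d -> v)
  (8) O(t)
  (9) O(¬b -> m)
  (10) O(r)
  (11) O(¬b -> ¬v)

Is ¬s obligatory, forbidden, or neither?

Obligatory

Premise 8 states O(t) outright.
From O(t) and premise 5, O(t -> d), we obtain O(d).
Premise 7 is O(d -> v); since O(d), deontic closure gives O(v).
Premise 11, O(¬b -> ¬v), contraposes to O(v -> b); with O(v) we get O(b).
With premise 2, O(b -> n), the K-axiom yields O(n).
The contrapositive of premise 1 (O(s -> ¬n)) is O(n -> ¬s), and O(n) is already established, so O(¬s).
Premises 3, 4, 6, 9, 10 do not contribute to this derivation.
Hence ¬s is obligatory.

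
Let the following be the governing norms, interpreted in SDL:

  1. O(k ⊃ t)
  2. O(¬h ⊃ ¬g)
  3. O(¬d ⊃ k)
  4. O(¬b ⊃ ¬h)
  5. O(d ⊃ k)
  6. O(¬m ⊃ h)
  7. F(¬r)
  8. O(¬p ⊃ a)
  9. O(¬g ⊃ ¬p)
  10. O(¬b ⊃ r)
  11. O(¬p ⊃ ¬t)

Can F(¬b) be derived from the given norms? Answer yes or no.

Premises 3 and 5 cover both cases: O(¬d ⊃ k) and O(d ⊃ k). Since ¬d ∨ d is a tautology, O(k) follows.
From O(k) and premise 1, O(k ⊃ t), we obtain O(t).
The contrapositive of premise 11 (O(¬p ⊃ ¬t)) is O(t ⊃ p), and O(t) is already established, so O(p).
Premise 9, O(¬g ⊃ ¬p), contraposes to O(p ⊃ g); with O(p) we get O(g).
Premise 2, O(¬h ⊃ ¬g), contraposes to O(g ⊃ h); with O(g) we get O(h).
Premise 4, O(¬b ⊃ ¬h), contraposes to O(h ⊃ b); with O(h) we get O(b).
Premises 6, 7, 8, 10 do not contribute to this derivation.
So O(b) holds, i.e. F(¬b). The claim follows.

Yes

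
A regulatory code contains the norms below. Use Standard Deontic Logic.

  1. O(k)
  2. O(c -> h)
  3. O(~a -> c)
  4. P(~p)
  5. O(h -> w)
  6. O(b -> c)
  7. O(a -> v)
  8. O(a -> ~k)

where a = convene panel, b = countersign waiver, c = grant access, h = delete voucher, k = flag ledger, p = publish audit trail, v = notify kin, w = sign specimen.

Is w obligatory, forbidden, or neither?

Premise 1 states O(k) outright.
Premise 8 is O(a -> ~k); contrapositively O(k -> ~a). Since O(k) holds, K gives O(~a).
Premise 3 is O(~a -> c); since O(~a), deontic closure gives O(c).
From O(c) and premise 2, O(c -> h), we obtain O(h).
Premise 5 is O(h -> w); since O(h), deontic closure gives O(w).
Premises 4, 6, 7 do not contribute to this derivation.
Hence w is obligatory.

Obligatory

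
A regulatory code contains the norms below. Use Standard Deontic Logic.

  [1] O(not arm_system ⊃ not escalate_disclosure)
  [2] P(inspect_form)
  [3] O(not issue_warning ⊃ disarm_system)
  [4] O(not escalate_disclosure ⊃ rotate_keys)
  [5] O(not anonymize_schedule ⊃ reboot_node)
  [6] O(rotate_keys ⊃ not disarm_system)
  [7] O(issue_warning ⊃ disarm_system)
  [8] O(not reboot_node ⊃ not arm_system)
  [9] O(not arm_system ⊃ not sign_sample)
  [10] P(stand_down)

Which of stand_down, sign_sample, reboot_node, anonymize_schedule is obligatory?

reboot_node

Premises 3 and 7 cover both cases: O(not issue_warning ⊃ disarm_system) and O(issue_warning ⊃ disarm_system). Since not issue_warning ∨ issue_warning is a tautology, O(disarm_system) follows.
Premise 6, O(rotate_keys ⊃ not disarm_system), contraposes to O(disarm_system ⊃ not rotate_keys); with O(disarm_system) we get O(not rotate_keys).
Premise 4, O(not escalate_disclosure ⊃ rotate_keys), contraposes to O(not rotate_keys ⊃ escalate_disclosure); with O(not rotate_keys) we get O(escalate_disclosure).
Premise 1, O(not arm_system ⊃ not escalate_disclosure), contraposes to O(escalate_disclosure ⊃ arm_system); with O(escalate_disclosure) we get O(arm_system).
Premise 8, O(not reboot_node ⊃ not arm_system), contraposes to O(arm_system ⊃ reboot_node); with O(arm_system) we get O(reboot_node).
So O(reboot_node) holds — reboot_node is obligatory. None of the other listed options is made obligatory by any chain of premises.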